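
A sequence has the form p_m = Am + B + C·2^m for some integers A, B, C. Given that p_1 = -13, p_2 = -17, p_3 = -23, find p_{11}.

At m = 1, 2, 3: A + B + 2C = -13; 2A + B + 4C = -17; 3A + B + 8C = -23.
Subtracting the first from the second: A + 2C = -4.
Subtracting the second from the third: A + 4C = -6.
Solving: C = -1, A = -2, then B = -9.
Therefore p_{11} = -22 + (-9) + (-1)·2048 = -2079.

-2079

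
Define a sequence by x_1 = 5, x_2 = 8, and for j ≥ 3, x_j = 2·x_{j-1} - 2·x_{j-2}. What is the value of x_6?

Iterate the recurrence:
x_3 = 6;  x_4 = -4;  x_5 = -20;  x_6 = -32.

-32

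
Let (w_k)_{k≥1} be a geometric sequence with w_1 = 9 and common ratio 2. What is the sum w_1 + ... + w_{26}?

603979767

w_k = 9·2^(k-1).
S = 9·(2^26 - 1)/(2 - 1) = 9·(67108864 - 1)/(1) = 603979767.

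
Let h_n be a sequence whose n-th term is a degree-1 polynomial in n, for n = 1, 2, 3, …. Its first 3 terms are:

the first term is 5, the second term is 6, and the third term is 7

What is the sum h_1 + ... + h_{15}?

180

1st diffs: 1, 1 (constant).
So h_n = n + 4.
Continuing: …, 8, 9, 10, 11, …, h_{15} = 19.
Summing n = 1..15 (15 terms) gives 180.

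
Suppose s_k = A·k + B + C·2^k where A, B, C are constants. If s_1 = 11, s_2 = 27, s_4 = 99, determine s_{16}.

327771

Write the equations: A + B + 2C = 11; 2A + B + 4C = 27; 4A + B + 16C = 99.
Subtracting the first from the second: A + 2C = 16.
Subtracting the second from the third: 2A + 12C = 72.
Solving: C = 5, A = 6, then B = -5.
Therefore s_{16} = 96 + (-5) + 5·65536 = 327771.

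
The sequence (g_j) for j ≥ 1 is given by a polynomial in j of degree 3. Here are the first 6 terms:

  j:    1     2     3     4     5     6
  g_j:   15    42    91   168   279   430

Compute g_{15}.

4579

1st diffs: 27, 49, 77, 111, 151.
2nd diffs: 22, 28, 34, 40.
3rd diffs: 6, 6, 6 (constant).
Newton forward-difference form: g_j = 15 + 27·C(j-1,1) + 22·C(j-1,2) + 6·C(j-1,3).
At j = 15: j-1 = 14, so g_{15} = 15 + 378 + 2002 + 2184 = 4579.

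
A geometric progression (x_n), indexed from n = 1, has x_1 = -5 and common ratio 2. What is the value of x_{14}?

-40960

x_n = (-5)·2^(n-1).
x_{14} = (-5)·2^13 = -40960.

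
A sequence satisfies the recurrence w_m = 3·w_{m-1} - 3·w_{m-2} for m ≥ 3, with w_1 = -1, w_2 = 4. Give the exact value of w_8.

-108

Applying the relation repeatedly:
w_3 = 15, w_4 = 33, w_5 = 54, w_6 = 63, w_7 = 27, w_8 = -108.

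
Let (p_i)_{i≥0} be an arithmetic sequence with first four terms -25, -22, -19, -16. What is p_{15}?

20

Common difference d = 3.
p_i = -25 + (i - 0)·3.
p_{15} = -25 + 15·3 = 20.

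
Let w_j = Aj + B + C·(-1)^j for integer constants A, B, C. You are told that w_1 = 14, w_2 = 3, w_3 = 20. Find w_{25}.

At j = 1, 2, 3: A + B - C = 14; 2A + B + C = 3; 3A + B - C = 20.
Subtracting the first from the second: A + 2C = -11.
Subtracting the second from the third: A - 2C = 17.
Solving: C = -7, A = 3, then B = 4.
So w_j = 3·j + 4 + (-7)·(-1)^j; at j=25 this is 86.

86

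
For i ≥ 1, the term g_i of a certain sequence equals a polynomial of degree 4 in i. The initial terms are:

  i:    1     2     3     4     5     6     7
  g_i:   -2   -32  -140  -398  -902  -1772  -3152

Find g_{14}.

-44228

1st diffs: -30, -108, -258, -504, -870, -1380.
2nd diffs: -78, -150, -246, -366, -510.
3rd diffs: -72, -96, -120, -144.
4th diffs: -24, -24, -24 (constant).
Newton forward-difference form: g_i = -2 + (-30)·C(i-1,1) + (-78)·C(i-1,2) + (-72)·C(i-1,3) + (-24)·C(i-1,4).
At i = 14: i-1 = 13, so g_{14} = -2 - 390 - 6084 - 20592 - 17160 = -44228.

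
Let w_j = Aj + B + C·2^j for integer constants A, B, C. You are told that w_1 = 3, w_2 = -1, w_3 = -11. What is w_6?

At j = 1, 2, 3: A + B + 2C = 3; 2A + B + 4C = -1; 3A + B + 8C = -11.
Subtracting the first from the second: A + 2C = -4.
Subtracting the second from the third: A + 4C = -10.
Solving: C = -3, A = 2, then B = 7.
So w_j = 2·j + 7 + (-3)·2^j; at j=6 this is -173.

-173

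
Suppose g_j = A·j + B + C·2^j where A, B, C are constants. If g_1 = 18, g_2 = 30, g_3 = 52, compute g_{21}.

10485808

At j = 1, 2, 3: A + B + 2C = 18; 2A + B + 4C = 30; 3A + B + 8C = 52.
Subtracting the first from the second: A + 2C = 12.
Subtracting the second from the third: A + 4C = 22.
Solving: C = 5, A = 2, then B = 6.
Therefore g_{21} = 42 + 6 + 5·2097152 = 10485808.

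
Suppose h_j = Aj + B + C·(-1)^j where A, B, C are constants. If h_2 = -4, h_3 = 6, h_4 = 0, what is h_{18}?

28

Plug in j = 2, 3, 4: 2A + B + C = -4; 3A + B - C = 6; 4A + B + C = 0.
Subtracting the first from the second: A - 2C = 10.
Subtracting the second from the third: A + 2C = -6.
Solving: C = -4, A = 2, then B = -4.
So h_j = 2·j + (-4) + (-4)·(-1)^j; at j=18 this is 28.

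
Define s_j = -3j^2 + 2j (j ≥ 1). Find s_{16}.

s_{16} = -3·16^2 + 2·16 = -736.

-736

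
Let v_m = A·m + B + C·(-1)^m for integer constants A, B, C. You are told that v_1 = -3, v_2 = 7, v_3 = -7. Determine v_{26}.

Plug in m = 1, 2, 3: A + B - C = -3; 2A + B + C = 7; 3A + B - C = -7.
Subtracting the first from the second: A + 2C = 10.
Subtracting the second from the third: A - 2C = -14.
Solving: C = 6, A = -2, then B = 5.
Hence v_{26} = -2·26 + 5 + 6·1 = -41.

-41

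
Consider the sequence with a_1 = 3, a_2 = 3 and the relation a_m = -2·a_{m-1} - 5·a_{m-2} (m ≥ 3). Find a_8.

747

Compute successive terms:
a_3 = -21, a_4 = 27, a_5 = 51, a_6 = -237, a_7 = 219, a_8 = 747.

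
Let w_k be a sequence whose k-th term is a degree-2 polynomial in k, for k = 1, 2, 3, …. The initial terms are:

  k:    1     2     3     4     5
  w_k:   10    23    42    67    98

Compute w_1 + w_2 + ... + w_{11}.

1815

1st diffs: 13, 19, 25, 31.
2nd diffs: 6, 6, 6 (constant).
So w_k = 3k^2 + 4k + 3.
Continuing: …, 135, 178, 227, 282, …, w_{11} = 410.
Summing k = 1..11 (11 terms) gives 1815.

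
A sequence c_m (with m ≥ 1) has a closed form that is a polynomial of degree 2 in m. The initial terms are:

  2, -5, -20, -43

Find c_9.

1st diffs: -7, -15, -23.
2nd diffs: -8, -8 (constant).
So c_m = -4m^2 + 5m + 1.
Evaluating at m = 9 gives c_9 = -278.

-278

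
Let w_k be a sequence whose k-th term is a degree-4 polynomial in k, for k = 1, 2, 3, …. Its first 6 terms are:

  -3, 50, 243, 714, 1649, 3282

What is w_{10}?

23154

1st diffs: 53, 193, 471, 935, 1633.
2nd diffs: 140, 278, 464, 698.
3rd diffs: 138, 186, 234.
4th diffs: 48, 48 (constant).
Newton forward-difference form: w_k = -3 + 53·C(k-1,1) + 140·C(k-1,2) + 138·C(k-1,3) + 48·C(k-1,4).
At k = 10: k-1 = 9, so w_{10} = -3 + 477 + 5040 + 11592 + 6048 = 23154.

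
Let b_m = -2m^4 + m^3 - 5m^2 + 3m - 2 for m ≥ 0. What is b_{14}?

-75028

b_{14} = -2·14^4 + 1·14^3 - 5·14^2 + 3·14 - 2 = -75028.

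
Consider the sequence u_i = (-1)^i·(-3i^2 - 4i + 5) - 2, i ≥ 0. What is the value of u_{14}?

(-1)^14 = 1; -3i^2 - 4i + 5 at i=14 is -639; so u_{14} = -641.

-641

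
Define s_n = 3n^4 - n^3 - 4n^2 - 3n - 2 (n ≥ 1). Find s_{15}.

147553

s_{15} = 3·15^4 - 1·15^3 - 4·15^2 - 3·15 - 2 = 147553.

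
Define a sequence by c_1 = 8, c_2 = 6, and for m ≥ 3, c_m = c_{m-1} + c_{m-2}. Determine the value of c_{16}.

6676

Iterate the recurrence:
c_3 = 14  c_4 = 20  c_5 = 34  …  c_{13} = 1576  c_{14} = 2550  c_{15} = 4126  c_{16} = 6676.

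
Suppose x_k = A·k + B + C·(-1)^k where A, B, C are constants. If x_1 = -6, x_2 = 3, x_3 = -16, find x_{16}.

-67

Plug in k = 1, 2, 3: A + B - C = -6; 2A + B + C = 3; 3A + B - C = -16.
Subtracting the first from the second: A + 2C = 9.
Subtracting the second from the third: A - 2C = -19.
Solving: C = 7, A = -5, then B = 6.
Hence x_{16} = -5·16 + 6 + 7·1 = -67.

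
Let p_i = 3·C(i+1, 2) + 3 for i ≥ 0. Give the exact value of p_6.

C(7, 2) = 21, so p_6 = 66.

66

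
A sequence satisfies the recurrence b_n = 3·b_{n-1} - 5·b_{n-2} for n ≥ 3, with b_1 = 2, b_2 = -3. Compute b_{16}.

Step forward from the initial values:
b_3 = -19; b_4 = -42; b_5 = -31; …; b_{13} = 6194; b_{14} = 115917; b_{15} = 316781; b_{16} = 370758.

370758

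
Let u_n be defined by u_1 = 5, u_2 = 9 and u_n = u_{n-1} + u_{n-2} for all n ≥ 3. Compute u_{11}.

665

Step forward from the initial values:
u_3 = 14  u_4 = 23  u_5 = 37  u_6 = 60  u_7 = 97  u_8 = 157  u_9 = 254  u_{10} = 411  u_{11} = 665.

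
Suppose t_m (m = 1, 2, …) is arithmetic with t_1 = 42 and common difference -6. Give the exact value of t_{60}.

-312

t_m = 42 + (m - 1)·(-6).
t_{60} = 42 + 59·(-6) = -312.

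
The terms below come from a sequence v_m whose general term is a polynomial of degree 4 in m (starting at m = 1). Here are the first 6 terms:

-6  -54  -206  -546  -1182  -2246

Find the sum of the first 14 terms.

-174440

1st diffs: -48, -152, -340, -636, -1064.
2nd diffs: -104, -188, -296, -428.
3rd diffs: -84, -108, -132.
4th diffs: -24, -24 (constant).
Newton forward-difference form: v_m = -6 + (-48)·C(m-1,1) + (-104)·C(m-1,2) + (-84)·C(m-1,3) + (-24)·C(m-1,4).
Continuing: …, -3894, -6306, -9686, -14262, …, v_{14} = -49926.
Summing m = 1..14 (14 terms) gives -174440.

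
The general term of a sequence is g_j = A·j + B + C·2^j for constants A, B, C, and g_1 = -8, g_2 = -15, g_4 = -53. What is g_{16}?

-196625

Plug in j = 1, 2, 4: A + B + 2C = -8; 2A + B + 4C = -15; 4A + B + 16C = -53.
Subtracting the first from the second: A + 2C = -7.
Subtracting the second from the third: 2A + 12C = -38.
Solving: C = -3, A = -1, then B = -1.
Hence g_{16} = -1·16 + (-1) + (-3)·65536 = -196625.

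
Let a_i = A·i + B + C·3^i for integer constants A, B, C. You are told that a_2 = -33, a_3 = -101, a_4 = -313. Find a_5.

-957

The three given values yield: 2A + B + 9C = -33; 3A + B + 27C = -101; 4A + B + 81C = -313.
Subtracting the first from the second: A + 18C = -68.
Subtracting the second from the third: A + 54C = -212.
Solving: C = -4, A = 4, then B = -5.
So a_i = 4·i + (-5) + (-4)·3^i; at i=5 this is -957.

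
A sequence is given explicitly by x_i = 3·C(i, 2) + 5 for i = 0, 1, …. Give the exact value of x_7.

C(7, 2) = 21, so x_7 = 68.

68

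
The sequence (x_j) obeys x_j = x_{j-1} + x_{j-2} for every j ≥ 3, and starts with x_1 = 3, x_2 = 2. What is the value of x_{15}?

1453

Iterate the recurrence:
x_3 = 5  x_4 = 7  x_5 = 12  …  x_{12} = 343  x_{13} = 555  x_{14} = 898  x_{15} = 1453.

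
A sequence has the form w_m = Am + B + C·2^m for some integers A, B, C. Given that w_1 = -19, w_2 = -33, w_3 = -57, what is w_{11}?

-10289

Write the equations: A + B + 2C = -19; 2A + B + 4C = -33; 3A + B + 8C = -57.
Subtracting the first from the second: A + 2C = -14.
Subtracting the second from the third: A + 4C = -24.
Solving: C = -5, A = -4, then B = -5.
Therefore w_{11} = -44 + (-5) + (-5)·2048 = -10289.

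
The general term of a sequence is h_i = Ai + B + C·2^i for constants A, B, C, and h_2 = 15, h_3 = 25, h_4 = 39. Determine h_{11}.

2113

At i = 2, 3, 4: 2A + B + 4C = 15; 3A + B + 8C = 25; 4A + B + 16C = 39.
Subtracting the first from the second: A + 4C = 10.
Subtracting the second from the third: A + 8C = 14.
Solving: C = 1, A = 6, then B = -1.
Therefore h_{11} = 66 + (-1) + 1·2048 = 2113.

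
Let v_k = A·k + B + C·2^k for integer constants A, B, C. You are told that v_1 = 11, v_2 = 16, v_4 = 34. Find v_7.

At k = 1, 2, 4: A + B + 2C = 11; 2A + B + 4C = 16; 4A + B + 16C = 34.
Subtracting the first from the second: A + 2C = 5.
Subtracting the second from the third: 2A + 12C = 18.
Solving: C = 1, A = 3, then B = 6.
So v_k = 3·k + 6 + 1·2^k; at k=7 this is 155.

155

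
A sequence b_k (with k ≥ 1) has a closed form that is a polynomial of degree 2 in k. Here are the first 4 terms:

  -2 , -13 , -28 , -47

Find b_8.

-163

1st diffs: -11, -15, -19.
2nd diffs: -4, -4 (constant).
Newton forward-difference form: b_k = -2 + (-11)·C(k-1,1) + (-4)·C(k-1,2).
At k = 8: k-1 = 7, so b_8 = -2 - 77 - 84 = -163.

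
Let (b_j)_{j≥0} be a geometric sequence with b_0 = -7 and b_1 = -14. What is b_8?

-1792

Common ratio r = 2.
b_j = (-7)·2^(j-0).
b_8 = (-7)·2^8 = -1792.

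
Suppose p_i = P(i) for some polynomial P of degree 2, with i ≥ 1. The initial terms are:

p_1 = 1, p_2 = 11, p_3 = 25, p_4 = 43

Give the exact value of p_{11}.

281

1st diffs: 10, 14, 18.
2nd diffs: 4, 4 (constant).
Newton forward-difference form: p_i = 1 + 10·C(i-1,1) + 4·C(i-1,2).
At i = 11: i-1 = 10, so p_{11} = 1 + 100 + 180 = 281.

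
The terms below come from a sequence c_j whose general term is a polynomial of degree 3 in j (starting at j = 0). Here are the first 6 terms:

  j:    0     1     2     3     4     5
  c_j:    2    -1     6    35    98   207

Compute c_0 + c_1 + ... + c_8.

2262

1st diffs: -3, 7, 29, 63, 109.
2nd diffs: 10, 22, 34, 46.
3rd diffs: 12, 12, 12 (constant).
So c_j = 2j^3 - j^2 - 4j + 2.
Continuing: 374, 611, 930.
Summing j = 0..8 (9 terms) gives 2262.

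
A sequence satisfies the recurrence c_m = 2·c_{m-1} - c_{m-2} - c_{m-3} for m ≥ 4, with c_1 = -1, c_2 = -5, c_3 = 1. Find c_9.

Step forward from the initial values:
c_4 = 8; c_5 = 20; c_6 = 31; c_7 = 34; c_8 = 17; c_9 = -31.

-31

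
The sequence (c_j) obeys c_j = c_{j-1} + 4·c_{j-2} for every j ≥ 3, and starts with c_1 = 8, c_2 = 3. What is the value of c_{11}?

Compute successive terms:
c_3 = 35, c_4 = 47, c_5 = 187, c_6 = 375, c_7 = 1123, c_8 = 2623, c_9 = 7115, c_{10} = 17607, c_{11} = 46067.

46067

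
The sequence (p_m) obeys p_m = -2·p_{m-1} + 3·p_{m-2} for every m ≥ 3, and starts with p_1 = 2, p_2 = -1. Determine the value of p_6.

-181

Applying the relation repeatedly:
p_3 = 8  p_4 = -19  p_5 = 62  p_6 = -181.
(Characteristic roots are 1 and -3.)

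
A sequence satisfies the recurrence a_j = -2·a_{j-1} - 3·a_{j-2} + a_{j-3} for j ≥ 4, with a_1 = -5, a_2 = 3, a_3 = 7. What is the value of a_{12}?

Applying the relation repeatedly:
a_4 = -28, a_5 = 38, a_6 = 15, a_7 = -172, a_8 = 337, a_9 = -143, a_{10} = -897, a_{11} = 2560, a_{12} = -2572.

-2572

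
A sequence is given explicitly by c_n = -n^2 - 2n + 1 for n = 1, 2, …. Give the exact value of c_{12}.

-167

c_{12} = -1·12^2 - 2·12 + 1 = -167.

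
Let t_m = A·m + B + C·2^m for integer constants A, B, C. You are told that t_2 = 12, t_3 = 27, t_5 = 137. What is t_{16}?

327602

At m = 2, 3, 5: 2A + B + 4C = 12; 3A + B + 8C = 27; 5A + B + 32C = 137.
Subtracting the first from the second: A + 4C = 15.
Subtracting the second from the third: 2A + 24C = 110.
Solving: C = 5, A = -5, then B = 2.
Therefore t_{16} = -80 + 2 + 5·65536 = 327602.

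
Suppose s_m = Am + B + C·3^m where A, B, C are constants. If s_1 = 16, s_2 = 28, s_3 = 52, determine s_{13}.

Write the equations: A + B + 3C = 16; 2A + B + 9C = 28; 3A + B + 27C = 52.
Subtracting the first from the second: A + 6C = 12.
Subtracting the second from the third: A + 18C = 24.
Solving: C = 1, A = 6, then B = 7.
Therefore s_{13} = 78 + 7 + 1·1594323 = 1594408.

1594408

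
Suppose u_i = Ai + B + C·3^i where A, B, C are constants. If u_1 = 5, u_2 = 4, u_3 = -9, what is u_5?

Plug in i = 1, 2, 3: A + B + 3C = 5; 2A + B + 9C = 4; 3A + B + 27C = -9.
Subtracting the first from the second: A + 6C = -1.
Subtracting the second from the third: A + 18C = -13.
Solving: C = -1, A = 5, then B = 3.
So u_i = 5·i + 3 + (-1)·3^i; at i=5 this is -215.

-215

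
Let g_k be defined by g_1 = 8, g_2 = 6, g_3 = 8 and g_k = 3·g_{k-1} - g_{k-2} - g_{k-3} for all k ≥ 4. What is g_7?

64

Step forward from the initial values:
g_4 = 10; g_5 = 16; g_6 = 30; g_7 = 64.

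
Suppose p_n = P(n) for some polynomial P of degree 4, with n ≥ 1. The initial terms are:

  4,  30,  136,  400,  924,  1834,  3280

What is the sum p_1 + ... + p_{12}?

76982

1st diffs: 26, 106, 264, 524, 910, 1446.
2nd diffs: 80, 158, 260, 386, 536.
3rd diffs: 78, 102, 126, 150.
4th diffs: 24, 24, 24 (constant).
So p_n = n^4 + 3n^3 - 3n^2 - n + 4.
Continuing: …, 5436, 8500, 12694, 18264, …, p_{12} = 25480.
Summing n = 1..12 (12 terms) gives 76982.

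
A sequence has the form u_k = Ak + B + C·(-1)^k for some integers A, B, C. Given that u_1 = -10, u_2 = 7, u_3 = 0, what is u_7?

Write the equations: A + B - C = -10; 2A + B + C = 7; 3A + B - C = 0.
Subtracting the first from the second: A + 2C = 17.
Subtracting the second from the third: A - 2C = -7.
Solving: C = 6, A = 5, then B = -9.
Hence u_7 = 5·7 + (-9) + 6·(-1) = 20.

20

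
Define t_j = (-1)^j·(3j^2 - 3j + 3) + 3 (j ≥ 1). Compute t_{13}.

(-1)^13 = -1; 3j^2 - 3j + 3 at j=13 is 471; so t_{13} = -468.

-468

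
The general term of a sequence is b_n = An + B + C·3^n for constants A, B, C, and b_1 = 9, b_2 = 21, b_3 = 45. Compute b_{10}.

59109

Plug in n = 1, 2, 3: A + B + 3C = 9; 2A + B + 9C = 21; 3A + B + 27C = 45.
Subtracting the first from the second: A + 6C = 12.
Subtracting the second from the third: A + 18C = 24.
Solving: C = 1, A = 6, then B = 0.
Hence b_{10} = 6·10 + 0 + 1·59049 = 59109.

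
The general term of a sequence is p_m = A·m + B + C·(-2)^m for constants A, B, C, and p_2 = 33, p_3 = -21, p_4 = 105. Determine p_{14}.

82005

Write the equations: 2A + B + 4C = 33; 3A + B - 8C = -21; 4A + B + 16C = 105.
Subtracting the first from the second: A - 12C = -54.
Subtracting the second from the third: A + 24C = 126.
Solving: C = 5, A = 6, then B = 1.
Hence p_{14} = 6·14 + 1 + 5·16384 = 82005.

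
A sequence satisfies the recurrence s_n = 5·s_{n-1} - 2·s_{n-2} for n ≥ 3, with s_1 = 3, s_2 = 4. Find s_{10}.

Compute successive terms:
s_3 = 14; s_4 = 62; s_5 = 282; s_6 = 1286; s_7 = 5866; s_8 = 26758; s_9 = 122058; s_{10} = 556774.

556774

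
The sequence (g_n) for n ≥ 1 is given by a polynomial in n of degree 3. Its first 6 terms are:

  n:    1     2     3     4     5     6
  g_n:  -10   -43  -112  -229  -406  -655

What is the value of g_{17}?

-11578

1st diffs: -33, -69, -117, -177, -249.
2nd diffs: -36, -48, -60, -72.
3rd diffs: -12, -12, -12 (constant).
Newton forward-difference form: g_n = -10 + (-33)·C(n-1,1) + (-36)·C(n-1,2) + (-12)·C(n-1,3).
At n = 17: n-1 = 16, so g_{17} = -10 - 528 - 4320 - 6720 = -11578.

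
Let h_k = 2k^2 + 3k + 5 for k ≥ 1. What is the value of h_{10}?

235

h_{10} = 2·10^2 + 3·10 + 5 = 235.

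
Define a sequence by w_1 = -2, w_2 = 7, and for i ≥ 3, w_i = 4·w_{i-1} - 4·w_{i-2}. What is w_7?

Applying the relation repeatedly:
w_3 = 36; w_4 = 116; w_5 = 320; w_6 = 816; w_7 = 1984.
(Characteristic roots are 2 and 2.)

1984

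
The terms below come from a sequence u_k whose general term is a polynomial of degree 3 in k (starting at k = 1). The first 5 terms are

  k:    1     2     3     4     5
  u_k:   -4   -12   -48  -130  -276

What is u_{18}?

1st diffs: -8, -36, -82, -146.
2nd diffs: -28, -46, -64.
3rd diffs: -18, -18 (constant).
Newton forward-difference form: u_k = -4 + (-8)·C(k-1,1) + (-28)·C(k-1,2) + (-18)·C(k-1,3).
At k = 18: k-1 = 17, so u_{18} = -4 - 136 - 3808 - 12240 = -16188.

-16188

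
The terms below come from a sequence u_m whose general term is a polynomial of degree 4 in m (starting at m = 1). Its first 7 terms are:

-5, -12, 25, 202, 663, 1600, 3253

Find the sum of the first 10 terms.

37171

1st diffs: -7, 37, 177, 461, 937, 1653.
2nd diffs: 44, 140, 284, 476, 716.
3rd diffs: 96, 144, 192, 240.
4th diffs: 48, 48, 48 (constant).
Newton forward-difference form: u_m = -5 + (-7)·C(m-1,1) + 44·C(m-1,2) + 96·C(m-1,3) + 48·C(m-1,4).
Continuing: 5910, 9907, 15628.
Summing m = 1..10 (10 terms) gives 37171.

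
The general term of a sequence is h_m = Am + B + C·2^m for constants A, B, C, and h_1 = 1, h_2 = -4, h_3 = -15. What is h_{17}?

The three given values yield: A + B + 2C = 1; 2A + B + 4C = -4; 3A + B + 8C = -15.
Subtracting the first from the second: A + 2C = -5.
Subtracting the second from the third: A + 4C = -11.
Solving: C = -3, A = 1, then B = 6.
So h_m = 1·m + 6 + (-3)·2^m; at m=17 this is -393193.

-393193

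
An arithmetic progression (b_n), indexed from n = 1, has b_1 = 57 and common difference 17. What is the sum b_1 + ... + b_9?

b_n = 57 + (n - 1)·17.
b_9 = 193; S = 9·(57 + 193)/2 = 1125.

1125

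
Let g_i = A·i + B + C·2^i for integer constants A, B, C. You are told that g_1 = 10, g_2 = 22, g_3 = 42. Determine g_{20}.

4194382

At i = 1, 2, 3: A + B + 2C = 10; 2A + B + 4C = 22; 3A + B + 8C = 42.
Subtracting the first from the second: A + 2C = 12.
Subtracting the second from the third: A + 4C = 20.
Solving: C = 4, A = 4, then B = -2.
So g_i = 4·i + (-2) + 4·2^i; at i=20 this is 4194382.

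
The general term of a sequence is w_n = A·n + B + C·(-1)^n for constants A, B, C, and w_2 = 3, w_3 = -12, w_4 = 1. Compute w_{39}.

The three given values yield: 2A + B + C = 3; 3A + B - C = -12; 4A + B + C = 1.
Subtracting the first from the second: A - 2C = -15.
Subtracting the second from the third: A + 2C = 13.
Solving: C = 7, A = -1, then B = -2.
So w_n = -1·n + (-2) + 7·(-1)^n; at n=39 this is -48.

-48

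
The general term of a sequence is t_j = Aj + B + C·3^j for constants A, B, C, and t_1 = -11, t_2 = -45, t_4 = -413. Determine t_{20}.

-17433922077

The three given values yield: A + B + 3C = -11; 2A + B + 9C = -45; 4A + B + 81C = -413.
Subtracting the first from the second: A + 6C = -34.
Subtracting the second from the third: 2A + 72C = -368.
Solving: C = -5, A = -4, then B = 8.
Therefore t_{20} = -80 + 8 + (-5)·3486784401 = -17433922077.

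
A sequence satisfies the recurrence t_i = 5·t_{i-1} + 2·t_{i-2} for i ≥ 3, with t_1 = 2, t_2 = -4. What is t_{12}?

t_3 = -16  t_4 = -88  t_5 = -472  t_6 = -2536  t_7 = -13624  t_8 = -73192  t_9 = -393208  t_{10} = -2112424  t_{11} = -11348536  t_{12} = -60967528.

-60967528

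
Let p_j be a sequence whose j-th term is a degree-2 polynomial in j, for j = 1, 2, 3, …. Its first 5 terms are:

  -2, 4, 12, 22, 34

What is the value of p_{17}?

1st diffs: 6, 8, 10, 12.
2nd diffs: 2, 2, 2 (constant).
Newton forward-difference form: p_j = -2 + 6·C(j-1,1) + 2·C(j-1,2).
At j = 17: j-1 = 16, so p_{17} = -2 + 96 + 240 = 334.

334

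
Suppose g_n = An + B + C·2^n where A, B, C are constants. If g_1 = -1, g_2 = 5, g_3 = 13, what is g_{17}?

131133

The three given values yield: A + B + 2C = -1; 2A + B + 4C = 5; 3A + B + 8C = 13.
Subtracting the first from the second: A + 2C = 6.
Subtracting the second from the third: A + 4C = 8.
Solving: C = 1, A = 4, then B = -7.
Therefore g_{17} = 68 + (-7) + 1·131072 = 131133.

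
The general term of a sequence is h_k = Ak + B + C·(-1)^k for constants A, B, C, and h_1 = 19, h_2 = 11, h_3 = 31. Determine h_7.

Plug in k = 1, 2, 3: A + B - C = 19; 2A + B + C = 11; 3A + B - C = 31.
Subtracting the first from the second: A + 2C = -8.
Subtracting the second from the third: A - 2C = 20.
Solving: C = -7, A = 6, then B = 6.
Hence h_7 = 6·7 + 6 + (-7)·(-1) = 55.

55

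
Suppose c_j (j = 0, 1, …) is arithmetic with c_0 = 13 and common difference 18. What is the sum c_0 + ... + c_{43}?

c_j = 13 + (j - 0)·18.
c_{43} = 787; S = 44·(13 + 787)/2 = 17600.

17600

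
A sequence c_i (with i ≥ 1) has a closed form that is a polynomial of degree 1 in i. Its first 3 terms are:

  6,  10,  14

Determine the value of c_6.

1st diffs: 4, 4 (constant).
So c_i = 4i + 2.
Evaluating at i = 6 gives c_6 = 26.

26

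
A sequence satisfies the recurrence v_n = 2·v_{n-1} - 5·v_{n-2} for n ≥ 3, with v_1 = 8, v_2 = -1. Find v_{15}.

-684102

v_3 = -42  v_4 = -79  v_5 = 52  …  v_{12} = 63641  v_{13} = 47692  v_{14} = -222821  v_{15} = -684102.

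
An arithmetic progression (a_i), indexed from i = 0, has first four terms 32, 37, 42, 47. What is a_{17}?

117

Common difference d = 5.
a_i = 32 + (i - 0)·5.
a_{17} = 32 + 17·5 = 117.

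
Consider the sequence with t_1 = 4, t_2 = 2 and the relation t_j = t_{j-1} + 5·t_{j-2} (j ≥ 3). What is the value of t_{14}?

1244882

Step forward from the initial values:
t_3 = 22; t_4 = 32; t_5 = 142; …; t_{11} = 58102; t_{12} = 159062; t_{13} = 449572; t_{14} = 1244882.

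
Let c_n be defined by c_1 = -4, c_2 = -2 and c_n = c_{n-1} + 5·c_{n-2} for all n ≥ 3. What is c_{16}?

-9717152

Compute successive terms:
c_3 = -22  c_4 = -32  c_5 = -142  …  c_{13} = -449572  c_{14} = -1244882  c_{15} = -3492742  c_{16} = -9717152.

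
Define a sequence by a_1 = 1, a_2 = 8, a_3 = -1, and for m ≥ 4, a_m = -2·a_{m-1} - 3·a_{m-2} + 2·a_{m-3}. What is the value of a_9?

Compute successive terms:
a_4 = -20  a_5 = 59  a_6 = -60  a_7 = -97  a_8 = 492  a_9 = -813.

-813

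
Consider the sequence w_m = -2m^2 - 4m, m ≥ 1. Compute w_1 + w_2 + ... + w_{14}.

-2450

Over m = 1..14: Σm = 105, Σm² = 1015.
Total = (-2)·1015 + (-4)·105 = -2450.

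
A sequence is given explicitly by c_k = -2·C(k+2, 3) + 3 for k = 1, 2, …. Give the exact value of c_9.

-327

C(11, 3) = 165, so c_9 = -327.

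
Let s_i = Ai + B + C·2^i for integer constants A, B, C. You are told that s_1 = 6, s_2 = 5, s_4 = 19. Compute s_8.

479

The three given values yield: A + B + 2C = 6; 2A + B + 4C = 5; 4A + B + 16C = 19.
Subtracting the first from the second: A + 2C = -1.
Subtracting the second from the third: 2A + 12C = 14.
Solving: C = 2, A = -5, then B = 7.
Therefore s_8 = -40 + 7 + 2·256 = 479.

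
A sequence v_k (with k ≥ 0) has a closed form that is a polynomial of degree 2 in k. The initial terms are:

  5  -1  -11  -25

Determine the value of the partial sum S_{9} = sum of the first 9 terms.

-507

1st diffs: -6, -10, -14.
2nd diffs: -4, -4 (constant).
Newton forward-difference form: v_k = 5 + (-6)·C(k,1) + (-4)·C(k,2).
Continuing: …, -43, -65, -91, -121, …, v_8 = -155.
Summing k = 0..8 (9 terms) gives -507.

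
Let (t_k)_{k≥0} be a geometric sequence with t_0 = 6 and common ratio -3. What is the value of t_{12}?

t_k = 6·(-3)^(k-0).
t_{12} = 6·(-3)^12 = 3188646.

3188646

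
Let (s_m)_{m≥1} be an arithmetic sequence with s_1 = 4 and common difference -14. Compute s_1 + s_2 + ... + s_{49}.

-16268

s_m = 4 + (m - 1)·(-14).
s_{49} = -668; S = 49·(4 + (-668))/2 = -16268.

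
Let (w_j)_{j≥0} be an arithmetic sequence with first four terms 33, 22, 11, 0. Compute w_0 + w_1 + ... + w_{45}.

Common difference d = -11.
w_j = 33 + (j - 0)·(-11).
w_{45} = -462; S = 46·(33 + (-462))/2 = -9867.

-9867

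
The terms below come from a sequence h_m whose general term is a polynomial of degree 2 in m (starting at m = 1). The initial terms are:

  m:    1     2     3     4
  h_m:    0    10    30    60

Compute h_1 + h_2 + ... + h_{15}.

5600

1st diffs: 10, 20, 30.
2nd diffs: 10, 10 (constant).
So h_m = 5m^2 - 5m.
Continuing: …, 100, 150, 210, 280, …, h_{15} = 1050.
Summing m = 1..15 (15 terms) gives 5600.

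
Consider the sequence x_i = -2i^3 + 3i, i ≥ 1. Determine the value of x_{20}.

-15940

x_{20} = -2·20^3 + 3·20 = -15940.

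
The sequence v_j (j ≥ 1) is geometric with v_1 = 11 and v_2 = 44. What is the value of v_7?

45056

Common ratio r = 4.
v_j = 11·4^(j-1).
v_7 = 11·4^6 = 45056.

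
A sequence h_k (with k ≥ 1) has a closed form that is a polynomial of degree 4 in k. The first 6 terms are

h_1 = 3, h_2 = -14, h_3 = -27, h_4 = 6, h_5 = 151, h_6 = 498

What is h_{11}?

10093

1st diffs: -17, -13, 33, 145, 347.
2nd diffs: 4, 46, 112, 202.
3rd diffs: 42, 66, 90.
4th diffs: 24, 24 (constant).
Newton forward-difference form: h_k = 3 + (-17)·C(k-1,1) + 4·C(k-1,2) + 42·C(k-1,3) + 24·C(k-1,4).
At k = 11: k-1 = 10, so h_{11} = 3 - 170 + 180 + 5040 + 5040 = 10093.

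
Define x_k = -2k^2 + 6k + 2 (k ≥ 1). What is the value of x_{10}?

-138

x_{10} = -2·10^2 + 6·10 + 2 = -138.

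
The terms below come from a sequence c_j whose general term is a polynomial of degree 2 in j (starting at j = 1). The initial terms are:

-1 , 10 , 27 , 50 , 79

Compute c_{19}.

1115

1st diffs: 11, 17, 23, 29.
2nd diffs: 6, 6, 6 (constant).
So c_j = 3j^2 + 2j - 6.
Evaluating at j = 19 gives c_{19} = 1115.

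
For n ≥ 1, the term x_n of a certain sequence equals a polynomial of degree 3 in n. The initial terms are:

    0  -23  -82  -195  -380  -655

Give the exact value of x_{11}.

-4010

1st diffs: -23, -59, -113, -185, -275.
2nd diffs: -36, -54, -72, -90.
3rd diffs: -18, -18, -18 (constant).
Newton forward-difference form: x_n = (-23)·C(n-1,1) + (-36)·C(n-1,2) + (-18)·C(n-1,3).
At n = 11: n-1 = 10, so x_{11} = -230 - 1620 - 2160 = -4010.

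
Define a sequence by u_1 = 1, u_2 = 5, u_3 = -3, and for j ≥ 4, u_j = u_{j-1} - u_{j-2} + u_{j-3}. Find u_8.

-7

Step forward from the initial values:
u_4 = -7  u_5 = 1  u_6 = 5  u_7 = -3  u_8 = -7.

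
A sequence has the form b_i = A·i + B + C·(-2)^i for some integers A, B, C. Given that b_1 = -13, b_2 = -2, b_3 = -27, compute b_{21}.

-4194333

Write the equations: A + B - 2C = -13; 2A + B + 4C = -2; 3A + B - 8C = -27.
Subtracting the first from the second: A + 6C = 11.
Subtracting the second from the third: A - 12C = -25.
Solving: C = 2, A = -1, then B = -8.
Therefore b_{21} = -21 + (-8) + 2·(-2097152) = -4194333.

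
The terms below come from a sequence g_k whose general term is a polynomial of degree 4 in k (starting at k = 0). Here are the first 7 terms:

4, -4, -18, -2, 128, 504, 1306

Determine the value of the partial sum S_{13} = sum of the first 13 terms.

1st diffs: -8, -14, 16, 130, 376, 802.
2nd diffs: -6, 30, 114, 246, 426.
3rd diffs: 36, 84, 132, 180.
4th diffs: 48, 48, 48 (constant).
Newton forward-difference form: g_k = 4 + (-8)·C(k,1) + (-6)·C(k,2) + 36·C(k,3) + 48·C(k,4).
Continuing: …, 2762, 5148, 8788, 14054, …, g_{12} = 31192.
Summing k = 0..12 (13 terms) gives 85228.

85228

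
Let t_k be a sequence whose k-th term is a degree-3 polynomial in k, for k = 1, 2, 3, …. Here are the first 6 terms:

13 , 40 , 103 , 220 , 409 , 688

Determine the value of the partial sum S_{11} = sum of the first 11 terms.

1st diffs: 27, 63, 117, 189, 279.
2nd diffs: 36, 54, 72, 90.
3rd diffs: 18, 18, 18 (constant).
Newton forward-difference form: t_k = 13 + 27·C(k-1,1) + 36·C(k-1,2) + 18·C(k-1,3).
Continuing: …, 1075, 1588, 2245, 3064, …, t_{11} = 4063.
Summing k = 1..11 (11 terms) gives 13508.

13508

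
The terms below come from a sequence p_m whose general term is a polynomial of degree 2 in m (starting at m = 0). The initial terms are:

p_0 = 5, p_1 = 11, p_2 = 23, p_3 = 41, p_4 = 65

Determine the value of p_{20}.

1265

1st diffs: 6, 12, 18, 24.
2nd diffs: 6, 6, 6 (constant).
Newton forward-difference form: p_m = 5 + 6·C(m,1) + 6·C(m,2).
At m = 20: m = 20, so p_{20} = 5 + 120 + 1140 = 1265.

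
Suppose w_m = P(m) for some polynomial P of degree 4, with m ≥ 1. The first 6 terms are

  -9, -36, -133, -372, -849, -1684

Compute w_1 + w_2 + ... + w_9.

1st diffs: -27, -97, -239, -477, -835.
2nd diffs: -70, -142, -238, -358.
3rd diffs: -72, -96, -120.
4th diffs: -24, -24 (constant).
Newton forward-difference form: w_m = -9 + (-27)·C(m-1,1) + (-70)·C(m-1,2) + (-72)·C(m-1,3) + (-24)·C(m-1,4).
Continuing: -3021, -5028, -7897.
Summing m = 1..9 (9 terms) gives -19029.

-19029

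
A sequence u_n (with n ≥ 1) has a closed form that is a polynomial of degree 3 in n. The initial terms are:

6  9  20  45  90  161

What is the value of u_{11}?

1116

1st diffs: 3, 11, 25, 45, 71.
2nd diffs: 8, 14, 20, 26.
3rd diffs: 6, 6, 6 (constant).
Newton forward-difference form: u_n = 6 + 3·C(n-1,1) + 8·C(n-1,2) + 6·C(n-1,3).
At n = 11: n-1 = 10, so u_{11} = 6 + 30 + 360 + 720 = 1116.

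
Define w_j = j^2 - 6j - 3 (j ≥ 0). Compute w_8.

13

w_8 = 1·8^2 - 6·8 - 3 = 13.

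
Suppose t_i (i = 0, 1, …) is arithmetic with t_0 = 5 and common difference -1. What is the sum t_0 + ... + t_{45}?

t_i = 5 + (i - 0)·(-1).
t_{45} = -40; S = 46·(5 + (-40))/2 = -805.

-805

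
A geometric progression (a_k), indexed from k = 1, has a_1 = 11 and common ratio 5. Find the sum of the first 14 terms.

16784667966

a_k = 11·5^(k-1).
S = 11·(5^14 - 1)/(5 - 1) = 11·(6103515625 - 1)/(4) = 16784667966.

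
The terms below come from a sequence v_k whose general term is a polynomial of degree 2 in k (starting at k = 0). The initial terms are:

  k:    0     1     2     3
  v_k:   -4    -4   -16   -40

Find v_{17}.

1st diffs: 0, -12, -24.
2nd diffs: -12, -12 (constant).
So v_k = -6k^2 + 6k - 4.
Evaluating at k = 17 gives v_{17} = -1636.

-1636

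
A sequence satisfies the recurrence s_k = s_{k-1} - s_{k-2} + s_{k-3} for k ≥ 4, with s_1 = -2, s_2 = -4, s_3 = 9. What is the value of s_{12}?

11

Step forward from the initial values:
s_4 = 11; s_5 = -2; s_6 = -4; s_7 = 9; s_8 = 11; s_9 = -2; s_{10} = -4; s_{11} = 9; s_{12} = 11.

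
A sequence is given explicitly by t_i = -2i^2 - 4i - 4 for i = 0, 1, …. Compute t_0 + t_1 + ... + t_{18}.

-4978

Over i = 0..18: Σi = 171, Σi² = 2109.
Total = (-2)·2109 + (-4)·171 + (-4)·19 = -4978.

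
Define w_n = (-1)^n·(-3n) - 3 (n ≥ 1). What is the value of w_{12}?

-39

(-1)^12 = 1; -3n at n=12 is -36; so w_{12} = -39.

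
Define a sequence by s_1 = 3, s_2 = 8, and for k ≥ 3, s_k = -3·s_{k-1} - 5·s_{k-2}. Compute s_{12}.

Compute successive terms:
s_3 = -39  s_4 = 77  s_5 = -36  s_6 = -277  s_7 = 1011  s_8 = -1648  s_9 = -111  s_{10} = 8573  s_{11} = -25164  s_{12} = 32627.

32627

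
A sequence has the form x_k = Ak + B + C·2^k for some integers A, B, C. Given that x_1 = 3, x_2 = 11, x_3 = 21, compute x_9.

561

Plug in k = 1, 2, 3: A + B + 2C = 3; 2A + B + 4C = 11; 3A + B + 8C = 21.
Subtracting the first from the second: A + 2C = 8.
Subtracting the second from the third: A + 4C = 10.
Solving: C = 1, A = 6, then B = -5.
Therefore x_9 = 54 + (-5) + 1·512 = 561.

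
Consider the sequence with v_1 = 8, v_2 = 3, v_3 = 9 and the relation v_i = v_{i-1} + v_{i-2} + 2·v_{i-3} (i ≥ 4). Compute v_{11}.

Applying the relation repeatedly:
v_4 = 28; v_5 = 43; v_6 = 89; v_7 = 188; v_8 = 363; v_9 = 729; v_{10} = 1468; v_{11} = 2923.

2923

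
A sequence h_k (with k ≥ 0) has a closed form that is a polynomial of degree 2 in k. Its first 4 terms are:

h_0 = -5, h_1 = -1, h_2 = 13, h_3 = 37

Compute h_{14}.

961

1st diffs: 4, 14, 24.
2nd diffs: 10, 10 (constant).
Newton forward-difference form: h_k = -5 + 4·C(k,1) + 10·C(k,2).
At k = 14: k = 14, so h_{14} = -5 + 56 + 910 = 961.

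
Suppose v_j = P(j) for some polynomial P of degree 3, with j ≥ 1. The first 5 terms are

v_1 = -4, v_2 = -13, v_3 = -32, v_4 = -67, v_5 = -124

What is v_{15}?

-3224

1st diffs: -9, -19, -35, -57.
2nd diffs: -10, -16, -22.
3rd diffs: -6, -6 (constant).
So v_j = -j^3 + j^2 - 5j + 1.
Evaluating at j = 15 gives v_{15} = -3224.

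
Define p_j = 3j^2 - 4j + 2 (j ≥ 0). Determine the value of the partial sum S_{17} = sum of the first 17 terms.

Over j = 0..16: Σj = 136, Σj² = 1496.
Total = (3)·1496 + (-4)·136 + (2)·17 = 3978.

3978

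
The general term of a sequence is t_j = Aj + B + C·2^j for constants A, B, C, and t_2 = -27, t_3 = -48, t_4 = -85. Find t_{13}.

-32834

At j = 2, 3, 4: 2A + B + 4C = -27; 3A + B + 8C = -48; 4A + B + 16C = -85.
Subtracting the first from the second: A + 4C = -21.
Subtracting the second from the third: A + 8C = -37.
Solving: C = -4, A = -5, then B = -1.
Hence t_{13} = -5·13 + (-1) + (-4)·8192 = -32834.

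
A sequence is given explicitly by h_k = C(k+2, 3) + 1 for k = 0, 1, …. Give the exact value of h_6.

57

C(8, 3) = 56, so h_6 = 57.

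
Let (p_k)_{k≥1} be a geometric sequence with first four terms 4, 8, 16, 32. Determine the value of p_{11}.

Common ratio r = 2.
p_k = 4·2^(k-1).
p_{11} = 4·2^10 = 4096.

4096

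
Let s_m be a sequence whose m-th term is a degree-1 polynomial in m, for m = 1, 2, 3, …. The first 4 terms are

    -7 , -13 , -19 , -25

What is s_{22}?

1st diffs: -6, -6, -6 (constant).
So s_m = -6m - 1.
Evaluating at m = 22 gives s_{22} = -133.

-133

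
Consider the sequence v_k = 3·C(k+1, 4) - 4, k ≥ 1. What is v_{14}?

4091

C(15, 4) = 1365, so v_{14} = 4091.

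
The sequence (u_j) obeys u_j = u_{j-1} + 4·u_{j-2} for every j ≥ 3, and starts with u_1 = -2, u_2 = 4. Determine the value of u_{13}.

16508

Step forward from the initial values:
u_3 = -4; u_4 = 12; u_5 = -4; …; u_{10} = 1132; u_{11} = 2396; u_{12} = 6924; u_{13} = 16508.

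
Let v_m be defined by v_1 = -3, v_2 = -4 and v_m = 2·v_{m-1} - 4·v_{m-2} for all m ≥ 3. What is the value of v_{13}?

Compute successive terms:
v_3 = 4; v_4 = 24; v_5 = 32; …; v_{10} = 1536; v_{11} = 2048; v_{12} = -2048; v_{13} = -12288.

-12288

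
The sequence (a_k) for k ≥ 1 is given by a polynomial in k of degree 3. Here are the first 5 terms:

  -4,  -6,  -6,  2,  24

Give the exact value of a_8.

234

1st diffs: -2, 0, 8, 22.
2nd diffs: 2, 8, 14.
3rd diffs: 6, 6 (constant).
So a_k = k^3 - 5k^2 + 6k - 6.
Evaluating at k = 8 gives a_8 = 234.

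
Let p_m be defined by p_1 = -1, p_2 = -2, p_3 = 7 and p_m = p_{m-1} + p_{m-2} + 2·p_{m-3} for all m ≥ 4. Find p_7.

Step forward from the initial values:
p_4 = 3  p_5 = 6  p_6 = 23  p_7 = 35.

35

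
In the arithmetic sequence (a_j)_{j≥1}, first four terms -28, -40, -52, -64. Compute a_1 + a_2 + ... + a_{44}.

-12584

Common difference d = -12.
a_j = -28 + (j - 1)·(-12).
a_{44} = -544; S = 44·(-28 + (-544))/2 = -12584.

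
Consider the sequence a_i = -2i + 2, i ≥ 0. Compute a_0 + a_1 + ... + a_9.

Over i = 0..9: Σi = 45.
Total = (-2)·45 + (2)·10 = -70.

-70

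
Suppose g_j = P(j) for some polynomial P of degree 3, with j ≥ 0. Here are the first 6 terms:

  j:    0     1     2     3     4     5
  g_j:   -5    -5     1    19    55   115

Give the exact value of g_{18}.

5809

1st diffs: 0, 6, 18, 36, 60.
2nd diffs: 6, 12, 18, 24.
3rd diffs: 6, 6, 6 (constant).
So g_j = j^3 - j - 5.
Evaluating at j = 18 gives g_{18} = 5809.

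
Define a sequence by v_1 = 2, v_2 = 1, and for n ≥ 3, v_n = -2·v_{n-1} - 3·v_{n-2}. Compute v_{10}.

409

Iterate the recurrence:
v_3 = -8  v_4 = 13  v_5 = -2  v_6 = -35  v_7 = 76  v_8 = -47  v_9 = -134  v_{10} = 409.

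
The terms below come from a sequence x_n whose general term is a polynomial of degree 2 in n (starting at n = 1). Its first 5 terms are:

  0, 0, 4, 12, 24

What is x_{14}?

1st diffs: 0, 4, 8, 12.
2nd diffs: 4, 4, 4 (constant).
So x_n = 2n^2 - 6n + 4.
Evaluating at n = 14 gives x_{14} = 312.

312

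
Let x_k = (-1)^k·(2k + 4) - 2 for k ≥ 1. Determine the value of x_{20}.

(-1)^20 = 1; 2k + 4 at k=20 is 44; so x_{20} = 42.

42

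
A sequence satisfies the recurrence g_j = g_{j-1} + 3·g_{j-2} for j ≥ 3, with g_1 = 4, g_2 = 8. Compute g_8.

1256

Compute successive terms:
g_3 = 20; g_4 = 44; g_5 = 104; g_6 = 236; g_7 = 548; g_8 = 1256.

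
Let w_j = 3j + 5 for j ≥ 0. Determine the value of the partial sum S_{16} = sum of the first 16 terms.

440

Over j = 0..15: Σj = 120.
Total = (3)·120 + (5)·16 = 440.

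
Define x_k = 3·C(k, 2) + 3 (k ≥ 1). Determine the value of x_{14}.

276

C(14, 2) = 91, so x_{14} = 276.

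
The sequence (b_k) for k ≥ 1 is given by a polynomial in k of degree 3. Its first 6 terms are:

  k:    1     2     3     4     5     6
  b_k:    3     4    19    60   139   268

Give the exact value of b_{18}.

1st diffs: 1, 15, 41, 79, 129.
2nd diffs: 14, 26, 38, 50.
3rd diffs: 12, 12, 12 (constant).
Newton forward-difference form: b_k = 3 + 1·C(k-1,1) + 14·C(k-1,2) + 12·C(k-1,3).
At k = 18: k-1 = 17, so b_{18} = 3 + 17 + 1904 + 8160 = 10084.

10084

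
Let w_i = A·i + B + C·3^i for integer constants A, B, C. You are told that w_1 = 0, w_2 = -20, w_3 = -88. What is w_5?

The three given values yield: A + B + 3C = 0; 2A + B + 9C = -20; 3A + B + 27C = -88.
Subtracting the first from the second: A + 6C = -20.
Subtracting the second from the third: A + 18C = -68.
Solving: C = -4, A = 4, then B = 8.
So w_i = 4·i + 8 + (-4)·3^i; at i=5 this is -944.

-944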